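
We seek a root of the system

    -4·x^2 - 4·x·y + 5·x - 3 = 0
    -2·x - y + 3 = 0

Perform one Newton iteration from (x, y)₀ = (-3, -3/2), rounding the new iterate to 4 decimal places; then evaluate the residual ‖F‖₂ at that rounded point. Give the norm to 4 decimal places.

At (-3, -3/2): F = (-72.0000, 10.5000).
Jacobian J = [[-8·x - 4·y + 5, -4·x], [-2, -1]].
At the point, J = [[35.0000, 12.0000], [-2.0000, -1.0000]] (det J = -11.0000).
Solving J·Δ = −F gives Δ = (-4.9091, 20.3182).
Then the next iterate is (x, y)₁ = (-7.9091, 18.8182).
Re-evaluating at (-7.9091, 18.8182): F = (302.579151, 0.0000), so ‖F‖₂ = 302.5792.

302.5792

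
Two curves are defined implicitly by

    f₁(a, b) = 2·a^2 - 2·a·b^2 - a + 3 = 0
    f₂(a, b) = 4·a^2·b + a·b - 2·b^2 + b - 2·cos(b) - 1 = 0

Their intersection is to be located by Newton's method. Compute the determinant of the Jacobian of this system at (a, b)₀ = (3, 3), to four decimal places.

2502.0243

J = [[4·a - 2·b^2 - 1, -4·a·b], [8·a·b + b, 4·a^2 + a - 4·b + 2·sin(b) + 1]].
At the point, J = [[-7.0000, -36.0000], [75.0000, 28.282240]].
det J = 2502.0243.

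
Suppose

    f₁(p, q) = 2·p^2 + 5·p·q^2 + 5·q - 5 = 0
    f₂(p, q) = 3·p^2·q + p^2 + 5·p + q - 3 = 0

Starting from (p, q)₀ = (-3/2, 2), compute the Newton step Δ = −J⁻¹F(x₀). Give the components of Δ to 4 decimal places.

At (-3/2, 2): F = (-20.5000, 7.2500).
Jacobian J = [[4·p + 5·q^2, 10·p·q + 5], [6·p·q + 2·p + 5, 3·p^2 + 1]].
At the point, J = [[14.0000, -25.0000], [-16.0000, 7.7500]] (det J = -291.5000).
Solving J·Δ = −F gives Δ = (0.0768, -0.7770).

(0.0768, -0.7770)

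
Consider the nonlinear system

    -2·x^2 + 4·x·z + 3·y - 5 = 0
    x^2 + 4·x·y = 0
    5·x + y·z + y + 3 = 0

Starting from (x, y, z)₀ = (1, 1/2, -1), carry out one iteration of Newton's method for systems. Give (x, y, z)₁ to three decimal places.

At (1, 1/2, -1): F = (-9.500, 3.000, 8.000).
Jacobian J = [[-4·x + 4·z, 3, 4·x], [2·x + 4·y, 4·x, 0], [5, z + 1, y]].
At the point, J = [[-8.000, 3.000, 4.000], [4.000, 4.000, 0.000], [5.000, 0.000, 0.500]] (det J = -102.000).
Solving J·Δ = −F gives Δ = (-1.485, 0.735, -1.147).
Then the next iterate is (x, y, z)₁ = (-0.485, 1.235, -2.147).

(-0.485, 1.235, -2.147)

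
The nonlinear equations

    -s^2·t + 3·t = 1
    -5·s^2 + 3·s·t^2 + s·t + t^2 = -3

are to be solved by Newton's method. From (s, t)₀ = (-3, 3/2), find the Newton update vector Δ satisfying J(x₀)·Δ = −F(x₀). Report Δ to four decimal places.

(-8.6667, -14.6667)

At (-3, 3/2): F = (-10.0000, -64.5000).
Jacobian J = [[-2·s·t, -s^2 + 3], [-10·s + 3·t^2 + t, 6·s·t + s + 2·t]].
At the point, J = [[9.0000, -6.0000], [38.2500, -27.0000]] (det J = -13.5000).
Solving J·Δ = −F gives Δ = (-8.6667, -14.6667).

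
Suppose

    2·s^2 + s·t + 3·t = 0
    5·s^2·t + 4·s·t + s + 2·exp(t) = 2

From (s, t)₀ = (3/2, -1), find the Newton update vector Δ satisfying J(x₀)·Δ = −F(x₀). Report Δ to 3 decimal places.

At (3/2, -1): F = (0.000, -17.01424).
Jacobian J = [[4·s + t, s + 3], [10·s·t + 4·t + 1, 5·s^2 + 4·s + 2·exp(t)]].
At the point, J = [[5.000, 4.500], [-18.000, 17.98576]] (det J = 170.92879).
Solving J·Δ = −F gives Δ = (-0.448, 0.498).

(-0.448, 0.498)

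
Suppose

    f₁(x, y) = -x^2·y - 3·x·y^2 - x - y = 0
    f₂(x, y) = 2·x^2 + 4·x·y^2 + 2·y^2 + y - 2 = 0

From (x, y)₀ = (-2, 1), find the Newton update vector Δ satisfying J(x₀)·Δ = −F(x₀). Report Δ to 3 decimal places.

(1.429, -0.429)

At (-2, 1): F = (3.000, 1.000).
Jacobian J = [[-2·x·y - 3·y^2 - 1, -x^2 - 6·x·y - 1], [4·x + 4·y^2, 8·x·y + 4·y + 1]].
At the point, J = [[0.000, 7.000], [-4.000, -11.000]] (det J = 28.000).
Solving J·Δ = −F gives Δ = (1.429, -0.429).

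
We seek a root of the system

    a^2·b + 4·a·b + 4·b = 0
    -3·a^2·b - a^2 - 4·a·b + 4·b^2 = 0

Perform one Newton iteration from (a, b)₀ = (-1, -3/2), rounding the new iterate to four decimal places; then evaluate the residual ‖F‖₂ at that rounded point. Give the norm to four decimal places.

At (-1, -3/2): F = (-1.5000, 6.5000).
Jacobian J = [[2·a·b + 4·b, a^2 + 4·a + 4], [-6·a·b - 2·a - 4·b, -3·a^2 - 4·a + 8·b]].
At the point, J = [[-3.0000, 1.0000], [-1.0000, -11.0000]] (det J = 34.0000).
Solving J·Δ = −F gives Δ = (-0.2941, 0.6176).
Then the next iterate is (a, b)₁ = (-1.2941, -0.8824).
Re-evaluating at (-1.2941, -0.8824): F = (-0.439695, 1.305421), so ‖F‖₂ = 1.3775.

1.3775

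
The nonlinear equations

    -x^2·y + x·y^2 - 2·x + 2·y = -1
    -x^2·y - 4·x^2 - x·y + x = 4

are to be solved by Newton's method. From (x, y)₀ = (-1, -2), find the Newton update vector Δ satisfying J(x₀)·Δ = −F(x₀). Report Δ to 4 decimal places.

At (-1, -2): F = (-3.0000, -9.0000).
Jacobian J = [[-2·x·y + y^2 - 2, -x^2 + 2·x·y + 2], [-2·x·y - 8·x - y + 1, -x^2 - x]].
At the point, J = [[-2.0000, 5.0000], [7.0000, 0.0000]] (det J = -35.0000).
Solving J·Δ = −F gives Δ = (1.2857, 1.1143).

(1.2857, 1.1143)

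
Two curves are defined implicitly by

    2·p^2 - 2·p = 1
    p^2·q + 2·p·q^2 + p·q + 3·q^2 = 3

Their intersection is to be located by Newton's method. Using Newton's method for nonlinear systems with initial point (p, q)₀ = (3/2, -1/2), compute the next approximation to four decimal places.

(1.3750, -1.9167)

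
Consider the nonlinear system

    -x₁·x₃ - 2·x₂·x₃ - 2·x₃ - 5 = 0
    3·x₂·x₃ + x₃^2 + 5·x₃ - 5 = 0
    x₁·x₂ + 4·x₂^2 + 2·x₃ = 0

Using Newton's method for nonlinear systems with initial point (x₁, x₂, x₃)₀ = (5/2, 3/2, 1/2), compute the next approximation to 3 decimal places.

(-14.876, 2.366, 0.376)

At (5/2, 3/2, 1/2): F = (-8.750, 0.000, 13.750).
Jacobian J = [[-x₃, -2·x₃, -x₁ - 2·x₂ - 2], [0, 3·x₃, 3·x₂ + 2·x₃ + 5], [x₂, x₁ + 8·x₂, 2]].
At the point, J = [[-0.500, -1.000, -7.500], [0.000, 1.500, 10.500], [1.500, 14.500, 2.000]] (det J = 75.750).
Solving J·Δ = −F gives Δ = (-17.376, 0.866, -0.124).
Then the next iterate is (x₁, x₂, x₃)₁ = (-14.876, 2.366, 0.376).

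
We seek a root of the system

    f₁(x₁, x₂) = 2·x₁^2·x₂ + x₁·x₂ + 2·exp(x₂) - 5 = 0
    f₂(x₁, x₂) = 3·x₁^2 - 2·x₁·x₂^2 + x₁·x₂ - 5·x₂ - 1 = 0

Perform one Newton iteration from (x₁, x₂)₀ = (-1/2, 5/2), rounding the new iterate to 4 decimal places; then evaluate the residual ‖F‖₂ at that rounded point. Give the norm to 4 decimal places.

At (-1/2, 5/2): F = (19.364988, -7.7500).
Jacobian J = [[4·x₁·x₂ + x₂, 2·x₁^2 + x₁ + 2·exp(x₂)], [6·x₁ - 2·x₂^2 + x₂, -4·x₁·x₂ + x₁ - 5]].
At the point, J = [[-2.5000, 24.364988], [-13.0000, -0.5000]] (det J = 317.994843).
Solving J·Δ = −F gives Δ = (-0.5634, -0.8526).
Then the next iterate is (x₁, x₂)₁ = (-1.0634, 1.6474).
Re-evaluating at (-1.0634, 1.6474): F = (7.360898, -1.824407), so ‖F‖₂ = 7.5836.

7.5836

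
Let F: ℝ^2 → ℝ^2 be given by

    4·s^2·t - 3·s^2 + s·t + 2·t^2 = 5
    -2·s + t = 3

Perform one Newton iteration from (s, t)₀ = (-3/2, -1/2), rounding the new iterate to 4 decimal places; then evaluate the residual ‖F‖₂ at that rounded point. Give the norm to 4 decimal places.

3.2568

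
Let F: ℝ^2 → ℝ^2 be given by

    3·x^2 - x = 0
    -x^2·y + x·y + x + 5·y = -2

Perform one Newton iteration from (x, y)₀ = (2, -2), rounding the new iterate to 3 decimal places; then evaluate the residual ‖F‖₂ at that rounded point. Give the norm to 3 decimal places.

7.382

At (2, -2): F = (10.000, -2.000).
Jacobian J = [[6·x - 1, 0], [-2·x·y + y + 1, -x^2 + x + 5]].
At the point, J = [[11.000, 0.000], [7.000, 3.000]] (det J = 33.000).
Solving J·Δ = −F gives Δ = (-0.909, 2.788).
Then the next iterate is (x, y)₁ = (1.091, 0.788).
Re-evaluating at (1.091, 0.788): F = (2.47984, 6.95277), so ‖F‖₂ = 7.382.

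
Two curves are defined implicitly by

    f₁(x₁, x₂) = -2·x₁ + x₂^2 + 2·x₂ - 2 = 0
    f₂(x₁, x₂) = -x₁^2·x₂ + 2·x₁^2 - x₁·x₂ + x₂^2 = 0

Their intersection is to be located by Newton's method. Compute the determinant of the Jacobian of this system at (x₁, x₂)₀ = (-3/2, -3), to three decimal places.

-34.500

J = [[-2, 2·x₂ + 2], [-2·x₁·x₂ + 4·x₁ - x₂, -x₁^2 - x₁ + 2·x₂]].
At the point, J = [[-2.000, -4.000], [-12.000, -6.750]].
det J = -34.500.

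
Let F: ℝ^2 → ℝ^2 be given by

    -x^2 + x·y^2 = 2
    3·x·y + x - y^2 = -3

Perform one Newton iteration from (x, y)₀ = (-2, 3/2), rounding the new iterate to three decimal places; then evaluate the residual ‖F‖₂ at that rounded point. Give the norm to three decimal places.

At (-2, 3/2): F = (-10.500, -10.250).
Jacobian J = [[-2·x + y^2, 2·x·y], [3·y + 1, 3·x - 2·y]].
At the point, J = [[6.250, -6.000], [5.500, -9.000]] (det J = -23.250).
Solving J·Δ = −F gives Δ = (1.419, -0.272).
Then the next iterate is (x, y)₁ = (-0.581, 1.228).
Re-evaluating at (-0.581, 1.228): F = (-3.21370, -1.22939), so ‖F‖₂ = 3.441.

3.441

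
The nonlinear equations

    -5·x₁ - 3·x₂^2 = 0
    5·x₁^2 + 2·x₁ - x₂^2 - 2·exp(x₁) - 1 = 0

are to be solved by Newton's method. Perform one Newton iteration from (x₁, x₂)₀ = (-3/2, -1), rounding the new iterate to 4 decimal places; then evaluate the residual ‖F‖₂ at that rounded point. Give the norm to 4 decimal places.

At (-3/2, -1): F = (4.5000, 5.803740).
Jacobian J = [[-5, -6·x₂], [10·x₁ - 2·exp(x₁) + 2, -2·x₂]].
At the point, J = [[-5.0000, 6.0000], [-13.446260, 2.0000]] (det J = 70.677562).
Solving J·Δ = −F gives Δ = (0.3654, -0.4455).
Then the next iterate is (x₁, x₂)₁ = (-1.1346, -1.4455).
Re-evaluating at (-1.1346, -1.4455): F = (-0.595411, 0.434814), so ‖F‖₂ = 0.7373.

0.7373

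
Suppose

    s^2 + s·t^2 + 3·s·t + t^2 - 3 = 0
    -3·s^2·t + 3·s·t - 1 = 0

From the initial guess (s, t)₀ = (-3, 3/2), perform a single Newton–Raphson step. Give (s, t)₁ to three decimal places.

At (-3, 3/2): F = (-12.000, -55.000).
Jacobian J = [[2·s + t^2 + 3·t, 2·s·t + 3·s + 2·t], [-6·s·t + 3·t, -3·s^2 + 3·s]].
At the point, J = [[0.750, -15.000], [31.500, -36.000]] (det J = 445.500).
Solving J·Δ = −F gives Δ = (0.882, -0.756).
Then the next iterate is (s, t)₁ = (-2.118, 0.744).

(-2.118, 0.744)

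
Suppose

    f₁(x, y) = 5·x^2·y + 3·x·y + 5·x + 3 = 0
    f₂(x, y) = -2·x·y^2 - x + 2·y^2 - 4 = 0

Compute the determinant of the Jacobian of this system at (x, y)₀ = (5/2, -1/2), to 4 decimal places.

31.1250

J = [[10·x·y + 3·y + 5, 5·x^2 + 3·x], [-2·y^2 - 1, -4·x·y + 4·y]].
At the point, J = [[-9.0000, 38.7500], [-1.5000, 3.0000]].
det J = 31.1250.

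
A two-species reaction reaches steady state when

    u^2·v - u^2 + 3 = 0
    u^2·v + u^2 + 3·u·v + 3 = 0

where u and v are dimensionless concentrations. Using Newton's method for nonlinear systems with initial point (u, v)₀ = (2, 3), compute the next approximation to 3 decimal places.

(0.100, 4.050)

At (2, 3): F = (11.000, 37.000).
Jacobian J = [[2·u·v - 2·u, u^2], [2·u·v + 2·u + 3·v, u^2 + 3·u]].
At the point, J = [[8.000, 4.000], [25.000, 10.000]] (det J = -20.000).
Solving J·Δ = −F gives Δ = (-1.900, 1.050).
Then the next iterate is (u, v)₁ = (0.100, 4.050).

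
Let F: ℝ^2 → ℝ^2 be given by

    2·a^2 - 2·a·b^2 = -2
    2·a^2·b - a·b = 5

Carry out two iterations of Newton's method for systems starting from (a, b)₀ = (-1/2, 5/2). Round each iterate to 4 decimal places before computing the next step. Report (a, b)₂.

(-0.2825, -1.7785)

At (-1/2, 5/2): F = (8.7500, -2.5000).
Jacobian J = [[4·a - 2·b^2, -4·a·b], [4·a·b - b, 2·a^2 - a]].
At the point, J = [[-14.5000, 5.0000], [-7.5000, 1.0000]] (det J = 23.0000).
Solving J·Δ = −F gives Δ = (-0.9239, -4.4293).
Then the next iterate is (a, b)₁ = (-1.4239, -1.9293).
Round to (-1.4239, -1.9293) and repeat: F = (16.655059, -15.570408), J = [[-13.139997, -10.988521], [12.917821, 5.478882]].
Δ = (1.1414, 0.1508), so (a, b)₂ = (-0.2825, -1.7785).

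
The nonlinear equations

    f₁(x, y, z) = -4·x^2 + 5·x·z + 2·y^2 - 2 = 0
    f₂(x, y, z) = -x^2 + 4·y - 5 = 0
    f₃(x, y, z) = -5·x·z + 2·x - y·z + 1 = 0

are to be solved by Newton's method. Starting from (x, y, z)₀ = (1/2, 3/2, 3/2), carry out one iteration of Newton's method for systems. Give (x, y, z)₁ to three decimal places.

(-0.856, 0.974, 2.562)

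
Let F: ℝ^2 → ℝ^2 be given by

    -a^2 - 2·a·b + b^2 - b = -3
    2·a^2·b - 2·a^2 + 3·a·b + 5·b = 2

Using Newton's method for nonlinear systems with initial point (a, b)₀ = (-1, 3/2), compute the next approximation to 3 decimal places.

At (-1, 3/2): F = (5.750, 2.000).
Jacobian J = [[-2·a - 2·b, -2·a + 2·b - 1], [4·a·b - 4·a + 3·b, 2·a^2 + 3·a + 5]].
At the point, J = [[-1.000, 4.000], [2.500, 4.000]] (det J = -14.000).
Solving J·Δ = −F gives Δ = (1.071, -1.170).
Then the next iterate is (a, b)₁ = (0.071, 0.330).

(0.071, 0.330)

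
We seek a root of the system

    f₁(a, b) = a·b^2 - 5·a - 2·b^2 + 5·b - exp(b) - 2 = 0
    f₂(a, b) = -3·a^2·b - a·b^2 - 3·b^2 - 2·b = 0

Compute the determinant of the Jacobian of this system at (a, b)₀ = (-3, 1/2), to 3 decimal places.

152.176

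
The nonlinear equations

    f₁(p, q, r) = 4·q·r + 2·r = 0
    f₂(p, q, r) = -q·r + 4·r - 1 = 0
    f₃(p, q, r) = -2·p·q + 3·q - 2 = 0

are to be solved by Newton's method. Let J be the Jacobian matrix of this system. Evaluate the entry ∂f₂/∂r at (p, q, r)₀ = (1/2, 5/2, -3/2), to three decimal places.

1.500

∂f₂/∂r = -q + 4.
At (1/2, 5/2, -3/2) this is 1.500.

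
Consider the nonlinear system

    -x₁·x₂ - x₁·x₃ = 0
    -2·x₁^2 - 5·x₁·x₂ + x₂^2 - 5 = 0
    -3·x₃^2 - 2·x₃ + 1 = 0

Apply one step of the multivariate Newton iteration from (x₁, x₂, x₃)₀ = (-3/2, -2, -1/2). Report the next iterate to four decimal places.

At (-3/2, -2, -1/2): F = (-3.7500, -20.5000, 1.2500).
Jacobian J = [[-x₂ - x₃, -x₁, -x₁], [-4·x₁ - 5·x₂, -5·x₁ + 2·x₂, 0], [0, 0, -6·x₃ - 2]].
At the point, J = [[2.5000, 1.5000, 1.5000], [16.0000, 3.5000, 0.0000], [0.0000, 0.0000, 1.0000]] (det J = -15.2500).
Solving J·Δ = −F gives Δ = (0.7254, 2.5410, -1.2500).
Then the next iterate is (x₁, x₂, x₃)₁ = (-0.7746, 0.5410, -1.7500).

(-0.7746, 0.5410, -1.7500)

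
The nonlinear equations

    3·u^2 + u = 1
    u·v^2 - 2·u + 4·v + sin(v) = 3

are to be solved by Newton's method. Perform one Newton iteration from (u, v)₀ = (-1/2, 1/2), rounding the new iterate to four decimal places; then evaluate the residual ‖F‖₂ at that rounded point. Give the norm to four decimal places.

At (-1/2, 1/2): F = (-0.7500, 0.354426).
Jacobian J = [[6·u + 1, 0], [v^2 - 2, 2·u·v + cos(v) + 4]].
At the point, J = [[-2.0000, 0.0000], [-1.7500, 4.377583]] (det J = -8.755165).
Solving J·Δ = −F gives Δ = (-0.3750, -0.2309).
Then the next iterate is (u, v)₁ = (-0.8750, 0.2691).
Re-evaluating at (-0.8750, 0.2691): F = (0.421875, 0.028901), so ‖F‖₂ = 0.4229.

0.4229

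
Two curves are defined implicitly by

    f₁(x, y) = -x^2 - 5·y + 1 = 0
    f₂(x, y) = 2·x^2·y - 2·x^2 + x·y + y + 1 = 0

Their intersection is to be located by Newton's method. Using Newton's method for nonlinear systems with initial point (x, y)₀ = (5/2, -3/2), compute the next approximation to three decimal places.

At (5/2, -3/2): F = (2.250, -35.500).
Jacobian J = [[-2·x, -5], [4·x·y - 4·x + y, 2·x^2 + x + 1]].
At the point, J = [[-5.000, -5.000], [-26.500, 16.000]] (det J = -212.500).
Solving J·Δ = −F gives Δ = (-0.666, 1.116).
Then the next iterate is (x, y)₁ = (1.834, -0.384).

(1.834, -0.384)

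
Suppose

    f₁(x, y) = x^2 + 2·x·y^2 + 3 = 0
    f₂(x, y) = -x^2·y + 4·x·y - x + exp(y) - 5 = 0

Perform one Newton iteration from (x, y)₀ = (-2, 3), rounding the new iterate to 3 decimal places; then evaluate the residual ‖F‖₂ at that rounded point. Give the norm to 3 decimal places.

At (-2, 3): F = (-29.000, -18.91446).
Jacobian J = [[2·x + 2·y^2, 4·x·y], [-2·x·y + 4·y - 1, -x^2 + 4·x + exp(y)]].
At the point, J = [[14.000, -24.000], [23.000, 8.08554]] (det J = 665.19752).
Solving J·Δ = −F gives Δ = (1.035, -0.605).
Then the next iterate is (x, y)₁ = (-0.965, 2.395).
Re-evaluating at (-0.965, 2.395): F = (-7.13930, -4.54179), so ‖F‖₂ = 8.462.

8.462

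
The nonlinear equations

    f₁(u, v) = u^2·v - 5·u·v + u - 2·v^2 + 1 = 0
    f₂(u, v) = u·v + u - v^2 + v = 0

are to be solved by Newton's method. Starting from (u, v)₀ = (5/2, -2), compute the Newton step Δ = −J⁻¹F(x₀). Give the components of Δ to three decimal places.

(-8.095, 0.054)

At (5/2, -2): F = (8.000, -8.500).
Jacobian J = [[2·u·v - 5·v + 1, u^2 - 5·u - 4·v], [v + 1, u - 2·v + 1]].
At the point, J = [[1.000, 1.750], [-1.000, 7.500]] (det J = 9.250).
Solving J·Δ = −F gives Δ = (-8.095, 0.054).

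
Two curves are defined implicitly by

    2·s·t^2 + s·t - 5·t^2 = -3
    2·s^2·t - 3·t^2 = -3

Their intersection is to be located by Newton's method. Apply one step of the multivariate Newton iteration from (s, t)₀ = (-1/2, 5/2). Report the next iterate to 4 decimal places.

At (-1/2, 5/2): F = (-35.7500, -14.5000).
Jacobian J = [[2·t^2 + t, 4·s·t + s - 10·t], [4·s·t, 2·s^2 - 6·t]].
At the point, J = [[15.0000, -30.5000], [-5.0000, -14.5000]] (det J = -370.0000).
Solving J·Δ = −F gives Δ = (0.2057, -1.0709).
Then the next iterate is (s, t)₁ = (-0.2943, 1.4291).

(-0.2943, 1.4291)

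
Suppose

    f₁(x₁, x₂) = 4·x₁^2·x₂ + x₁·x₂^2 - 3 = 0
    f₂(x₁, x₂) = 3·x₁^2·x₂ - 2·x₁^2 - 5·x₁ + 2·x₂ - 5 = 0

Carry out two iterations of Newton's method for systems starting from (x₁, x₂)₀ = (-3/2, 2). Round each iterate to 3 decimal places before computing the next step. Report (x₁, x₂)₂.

At (-3/2, 2): F = (9.000, 15.500).
Jacobian J = [[8·x₁·x₂ + x₂^2, 4·x₁^2 + 2·x₁·x₂], [6·x₁·x₂ - 4·x₁ - 5, 3·x₁^2 + 2]].
At the point, J = [[-20.000, 3.000], [-17.000, 8.750]] (det J = -124.000).
Solving J·Δ = −F gives Δ = (0.260, -1.266).
Then the next iterate is (x₁, x₂)₁ = (-1.240, 0.734).
Round to (-1.240, 0.734) and repeat: F = (0.84634, 2.97860), J = [[-6.74252, 4.33008], [-5.50096, 6.61280]].
Δ = (-0.352, -0.743), so (x₁, x₂)₂ = (-1.592, -0.009).

(-1.592, -0.009)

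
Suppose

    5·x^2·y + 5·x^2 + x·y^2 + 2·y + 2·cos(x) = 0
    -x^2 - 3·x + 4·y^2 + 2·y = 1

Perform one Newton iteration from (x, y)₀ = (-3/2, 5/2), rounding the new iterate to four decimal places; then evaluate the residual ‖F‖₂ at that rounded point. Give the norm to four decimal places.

At (-3/2, 5/2): F = (35.141474, 31.2500).
Jacobian J = [[10·x·y + 10·x + y^2 - 2·sin(x), 5·x^2 + 2·x·y + 2], [-2·x - 3, 8·y + 2]].
At the point, J = [[-44.255010, 5.7500], [0.0000, 22.0000]] (det J = -973.610221).
Solving J·Δ = −F gives Δ = (0.6095, -1.4205).
Then the next iterate is (x, y)₁ = (-0.8905, 1.0795).
Re-evaluating at (-0.8905, 1.0795): F = (10.624445, 7.698791), so ‖F‖₂ = 13.1206.

13.1206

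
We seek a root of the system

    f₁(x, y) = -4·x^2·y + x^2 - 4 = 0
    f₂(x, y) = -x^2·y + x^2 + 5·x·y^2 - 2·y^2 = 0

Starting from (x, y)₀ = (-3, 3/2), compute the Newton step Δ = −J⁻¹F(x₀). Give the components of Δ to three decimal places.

At (-3, 3/2): F = (-49.000, -42.750).
Jacobian J = [[-8·x·y + 2·x, -4·x^2], [-2·x·y + 2·x + 5·y^2, -x^2 + 10·x·y - 4·y]].
At the point, J = [[30.000, -36.000], [14.250, -60.000]] (det J = -1287.000).
Solving J·Δ = −F gives Δ = (1.089, -0.454).

(1.089, -0.454)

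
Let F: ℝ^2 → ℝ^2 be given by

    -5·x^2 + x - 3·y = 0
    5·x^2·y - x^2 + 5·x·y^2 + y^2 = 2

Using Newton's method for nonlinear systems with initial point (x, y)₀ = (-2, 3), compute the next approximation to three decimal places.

(-0.697, 1.784)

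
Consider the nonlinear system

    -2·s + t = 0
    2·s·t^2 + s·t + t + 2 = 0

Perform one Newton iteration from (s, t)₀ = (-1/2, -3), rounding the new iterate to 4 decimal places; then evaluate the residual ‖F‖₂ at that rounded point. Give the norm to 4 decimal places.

At (-1/2, -3): F = (-2.0000, -8.5000).
Jacobian J = [[-2, 1], [2·t^2 + t, 4·s·t + s + 1]].
At the point, J = [[-2.0000, 1.0000], [15.0000, 6.5000]] (det J = -28.0000).
Solving J·Δ = −F gives Δ = (-0.1607, 1.6786).
Then the next iterate is (s, t)₁ = (-0.6607, -1.3214).
Re-evaluating at (-0.6607, -1.3214): F = (0.0000, -0.755645), so ‖F‖₂ = 0.7556.

0.7556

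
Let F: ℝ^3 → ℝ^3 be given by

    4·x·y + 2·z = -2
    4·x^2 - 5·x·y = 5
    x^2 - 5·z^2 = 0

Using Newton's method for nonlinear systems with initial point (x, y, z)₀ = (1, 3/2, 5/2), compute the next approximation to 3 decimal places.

(0.424, -0.258, 1.244)

At (1, 3/2, 5/2): F = (13.000, -8.500, -30.250).
Jacobian J = [[4·y, 4·x, 2], [8·x - 5·y, -5·x, 0], [2·x, 0, -10·z]].
At the point, J = [[6.000, 4.000, 2.000], [0.500, -5.000, 0.000], [2.000, 0.000, -25.000]] (det J = 820.000).
Solving J·Δ = −F gives Δ = (-0.576, -1.758, -1.256).
Then the next iterate is (x, y, z)₁ = (0.424, -0.258, 1.244).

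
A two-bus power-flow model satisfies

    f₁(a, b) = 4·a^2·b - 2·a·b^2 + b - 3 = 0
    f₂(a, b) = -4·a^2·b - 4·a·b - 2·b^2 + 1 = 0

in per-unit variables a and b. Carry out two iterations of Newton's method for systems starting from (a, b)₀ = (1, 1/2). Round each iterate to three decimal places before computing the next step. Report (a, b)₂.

(2.147, 0.036)

At (1, 1/2): F = (-1.000, -3.500).
Jacobian J = [[8·a·b - 2·b^2, 4·a^2 - 4·a·b + 1], [-8·a·b - 4·b, -4·a^2 - 4·a - 4·b]].
At the point, J = [[3.500, 3.000], [-6.000, -10.000]] (det J = -17.000).
Solving J·Δ = −F gives Δ = (1.206, -1.074).
Then the next iterate is (a, b)₁ = (2.206, -0.574).
Round to (2.206, -0.574) and repeat: F = (-16.20099, 16.57936), J = [[-10.78890, 25.53072], [12.42595, -25.99374]].
Δ = (-0.059, 0.610), so (a, b)₂ = (2.147, 0.036).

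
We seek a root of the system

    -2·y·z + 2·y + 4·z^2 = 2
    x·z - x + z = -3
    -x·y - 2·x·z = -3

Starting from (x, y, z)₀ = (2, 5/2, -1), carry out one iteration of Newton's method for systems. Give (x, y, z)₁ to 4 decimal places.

At (2, 5/2, -1): F = (12.0000, -2.0000, 2.0000).
Jacobian J = [[0, -2·z + 2, -2·y + 8·z], [z - 1, 0, x + 1], [-y - 2·z, -x, -2·x]].
At the point, J = [[0.0000, 4.0000, -13.0000], [-2.0000, 0.0000, 3.0000], [-0.5000, -2.0000, -4.0000]] (det J = -90.0000).
Solving J·Δ = −F gives Δ = (0.1333, -0.5444, 0.7556).
Then the next iterate is (x, y, z)₁ = (2.1333, 1.9556, -0.2444).

(2.1333, 1.9556, -0.2444)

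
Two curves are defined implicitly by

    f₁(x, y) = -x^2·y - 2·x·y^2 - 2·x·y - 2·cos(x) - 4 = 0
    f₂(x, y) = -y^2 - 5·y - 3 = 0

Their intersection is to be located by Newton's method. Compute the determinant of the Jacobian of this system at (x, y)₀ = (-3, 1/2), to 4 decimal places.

-7.3066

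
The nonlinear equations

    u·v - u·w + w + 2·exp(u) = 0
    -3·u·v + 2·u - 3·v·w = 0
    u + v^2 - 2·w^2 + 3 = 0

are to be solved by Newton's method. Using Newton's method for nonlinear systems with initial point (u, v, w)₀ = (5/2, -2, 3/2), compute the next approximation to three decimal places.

(1.468, -0.455, 1.132)

At (5/2, -2, 3/2): F = (17.11499, 29.000, 5.000).
Jacobian J = [[v - w + 2·exp(u), u, -u + 1], [-3·v + 2, -3·u - 3·w, -3·v], [1, 2·v, -4·w]].
At the point, J = [[20.86499, 2.500, -1.500], [8.000, -12.000, 6.000], [1.000, -4.000, -6.000]] (det J = 2168.03884).
Solving J·Δ = −F gives Δ = (-1.032, 1.545, -0.368).
Then the next iterate is (u, v, w)₁ = (1.468, -0.455, 1.132).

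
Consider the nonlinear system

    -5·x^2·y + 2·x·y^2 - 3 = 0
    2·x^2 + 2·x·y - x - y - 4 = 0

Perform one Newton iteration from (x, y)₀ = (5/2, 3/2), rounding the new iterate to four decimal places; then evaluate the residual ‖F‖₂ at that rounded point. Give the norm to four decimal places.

At (5/2, 3/2): F = (-38.6250, 12.0000).
Jacobian J = [[-10·x·y + 2·y^2, -5·x^2 + 4·x·y], [4·x + 2·y - 1, 2·x - 1]].
At the point, J = [[-33.0000, -16.2500], [12.0000, 4.0000]] (det J = 63.0000).
Solving J·Δ = −F gives Δ = (-0.6429, -1.0714).
Then the next iterate is (x, y)₁ = (1.8571, 0.4286).
Re-evaluating at (1.8571, 0.4286): F = (-9.708531, 2.203847), so ‖F‖₂ = 9.9555.

9.9555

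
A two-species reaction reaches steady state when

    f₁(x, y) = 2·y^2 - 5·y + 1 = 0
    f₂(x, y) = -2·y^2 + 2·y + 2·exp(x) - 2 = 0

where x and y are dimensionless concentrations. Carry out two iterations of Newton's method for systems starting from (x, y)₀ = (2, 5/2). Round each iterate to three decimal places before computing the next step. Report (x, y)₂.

(1.380, 2.281)

At (2, 5/2): F = (1.000, 5.27811).
Jacobian J = [[0, 4·y - 5], [2·exp(x), -4·y + 2]].
At the point, J = [[0.000, 5.000], [14.77811, -8.000]] (det J = -73.89056).
Solving J·Δ = −F gives Δ = (-0.465, -0.200).
Then the next iterate is (x, y)₁ = (1.535, 2.300).
Round to (1.535, 2.300) and repeat: F = (0.080, 1.30265), J = [[0.000, 4.200], [9.28265, -7.200]].
Δ = (-0.155, -0.019), so (x, y)₂ = (1.380, 2.281).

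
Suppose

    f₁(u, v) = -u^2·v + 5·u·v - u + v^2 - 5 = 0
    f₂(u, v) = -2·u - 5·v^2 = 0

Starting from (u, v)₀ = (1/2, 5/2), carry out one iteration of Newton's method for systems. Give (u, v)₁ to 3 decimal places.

At (1/2, 5/2): F = (6.375, -32.250).
Jacobian J = [[-2·u·v + 5·v - 1, -u^2 + 5·u + 2·v], [-2, -10·v]].
At the point, J = [[9.000, 7.250], [-2.000, -25.000]] (det J = -210.500).
Solving J·Δ = −F gives Δ = (0.354, -1.318).
Then the next iterate is (u, v)₁ = (0.854, 1.182).

(0.854, 1.182)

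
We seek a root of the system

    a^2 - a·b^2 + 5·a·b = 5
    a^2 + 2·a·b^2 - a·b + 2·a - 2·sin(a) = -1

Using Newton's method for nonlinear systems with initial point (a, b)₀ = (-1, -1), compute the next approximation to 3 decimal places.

(-0.971, -0.748)

At (-1, -1): F = (2.000, -1.31706).
Jacobian J = [[2·a - b^2 + 5·b, -2·a·b + 5·a], [2·a + 2·b^2 - b - 2·cos(a) + 2, 4·a·b - a]].
At the point, J = [[-8.000, -7.000], [1.91940, 5.000]] (det J = -26.56423).
Solving J·Δ = −F gives Δ = (0.029, 0.252).
Then the next iterate is (a, b)₁ = (-0.971, -0.748).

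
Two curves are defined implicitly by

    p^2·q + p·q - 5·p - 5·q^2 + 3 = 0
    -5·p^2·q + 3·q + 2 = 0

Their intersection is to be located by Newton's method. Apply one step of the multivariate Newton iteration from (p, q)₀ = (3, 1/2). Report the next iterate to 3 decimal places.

(0.396, 0.978)

At (3, 1/2): F = (-7.250, -19.000).
Jacobian J = [[2·p·q + q - 5, p^2 + p - 10·q], [-10·p·q, -5·p^2 + 3]].
At the point, J = [[-1.500, 7.000], [-15.000, -42.000]] (det J = 168.000).
Solving J·Δ = −F gives Δ = (-2.604, 0.478).
Then the next iterate is (p, q)₁ = (0.396, 0.978).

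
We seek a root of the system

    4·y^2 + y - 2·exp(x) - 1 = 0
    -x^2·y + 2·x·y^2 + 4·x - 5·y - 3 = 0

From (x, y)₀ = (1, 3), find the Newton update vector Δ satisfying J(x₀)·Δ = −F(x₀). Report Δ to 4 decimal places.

At (1, 3): F = (32.563436, 1.0000).
Jacobian J = [[-2·exp(x), 8·y + 1], [-2·x·y + 2·y^2 + 4, -x^2 + 4·x·y - 5]].
At the point, J = [[-5.436564, 25.0000], [16.0000, 6.0000]] (det J = -432.619382).
Solving J·Δ = −F gives Δ = (0.3938, -1.2169).

(0.3938, -1.2169)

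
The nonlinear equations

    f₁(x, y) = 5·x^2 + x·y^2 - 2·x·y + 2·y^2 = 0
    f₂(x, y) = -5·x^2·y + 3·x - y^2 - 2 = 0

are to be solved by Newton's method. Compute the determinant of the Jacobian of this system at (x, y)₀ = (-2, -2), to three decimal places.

340.000

J = [[10·x + y^2 - 2·y, 2·x·y - 2·x + 4·y], [-10·x·y + 3, -5·x^2 - 2·y]].
At the point, J = [[-12.000, 4.000], [-37.000, -16.000]].
det J = 340.000.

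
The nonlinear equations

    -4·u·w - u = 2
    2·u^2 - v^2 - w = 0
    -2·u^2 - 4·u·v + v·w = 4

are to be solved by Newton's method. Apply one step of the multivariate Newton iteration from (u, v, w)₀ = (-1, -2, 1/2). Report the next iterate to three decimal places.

(-0.245, -0.540, 0.817)

At (-1, -2, 1/2): F = (1.000, -2.500, -15.000).
Jacobian J = [[-4·w - 1, 0, -4·u], [4·u, -2·v, -1], [-4·u - 4·v, -4·u + w, v]].
At the point, J = [[-3.000, 0.000, 4.000], [-4.000, 4.000, -1.000], [12.000, 4.500, -2.000]] (det J = -253.500).
Solving J·Δ = −F gives Δ = (0.755, 1.460, 0.317).
Then the next iterate is (u, v, w)₁ = (-0.245, -0.540, 0.817).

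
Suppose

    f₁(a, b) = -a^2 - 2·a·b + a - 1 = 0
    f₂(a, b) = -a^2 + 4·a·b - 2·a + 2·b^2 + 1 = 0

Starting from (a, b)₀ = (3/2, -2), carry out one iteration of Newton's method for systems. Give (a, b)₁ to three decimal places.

(0.727, -1.099)

At (3/2, -2): F = (4.250, -8.250).
Jacobian J = [[-2·a - 2·b + 1, -2·a], [-2·a + 4·b - 2, 4·a + 4·b]].
At the point, J = [[2.000, -3.000], [-13.000, -2.000]] (det J = -43.000).
Solving J·Δ = −F gives Δ = (-0.773, 0.901).
Then the next iterate is (a, b)₁ = (0.727, -1.099).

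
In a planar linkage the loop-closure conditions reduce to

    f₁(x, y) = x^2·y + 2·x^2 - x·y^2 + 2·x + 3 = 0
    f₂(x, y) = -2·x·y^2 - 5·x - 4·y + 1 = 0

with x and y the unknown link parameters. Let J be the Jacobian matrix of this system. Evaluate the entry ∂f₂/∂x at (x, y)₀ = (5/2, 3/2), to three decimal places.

-9.500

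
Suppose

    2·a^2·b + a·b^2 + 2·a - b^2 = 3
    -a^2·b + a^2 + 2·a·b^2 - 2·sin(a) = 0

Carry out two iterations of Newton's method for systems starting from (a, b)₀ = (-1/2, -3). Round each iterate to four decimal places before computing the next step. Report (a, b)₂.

(-2.2285, 1.8837)

At (-1/2, -3): F = (-19.0000, -7.041149).
Jacobian J = [[4·a·b + b^2 + 2, 2·a^2 + 2·a·b - 2·b], [-2·a·b + 2·a + 2·b^2 - 2·cos(a), -a^2 + 4·a·b]].
At the point, J = [[17.0000, 9.5000], [12.244835, 5.7500]] (det J = -18.575931).
Solving J·Δ = −F gives Δ = (-2.2803, 6.0806).
Then the next iterate is (a, b)₁ = (-2.7803, 3.0806).
Round to (-2.7803, 3.0806) and repeat: F = (3.190484, -68.146842), J = [[-22.769872, -7.831048], [32.420458, -41.990037]].
Δ = (0.5518, -1.1969), so (a, b)₂ = (-2.2285, 1.8837).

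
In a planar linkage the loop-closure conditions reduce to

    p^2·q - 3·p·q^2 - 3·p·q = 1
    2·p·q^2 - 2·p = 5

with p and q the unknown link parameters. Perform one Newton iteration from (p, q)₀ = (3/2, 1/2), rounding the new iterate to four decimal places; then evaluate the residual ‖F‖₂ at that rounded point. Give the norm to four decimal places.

At (3/2, 1/2): F = (-3.2500, -7.2500).
Jacobian J = [[2·p·q - 3·q^2 - 3·q, p^2 - 6·p·q - 3·p], [2·q^2 - 2, 4·p·q]].
At the point, J = [[-0.7500, -6.7500], [-1.5000, 3.0000]] (det J = -12.3750).
Solving J·Δ = −F gives Δ = (-4.7424, 0.0455).
Then the next iterate is (p, q)₁ = (-3.2424, 0.5455).
Re-evaluating at (-3.2424, 0.5455): F = (12.935640, -0.444884), so ‖F‖₂ = 12.9433.

12.9433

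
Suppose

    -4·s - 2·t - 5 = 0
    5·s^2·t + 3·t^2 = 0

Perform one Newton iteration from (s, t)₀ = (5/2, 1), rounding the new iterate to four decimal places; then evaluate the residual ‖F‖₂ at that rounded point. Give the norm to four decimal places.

At (5/2, 1): F = (-17.0000, 34.2500).
Jacobian J = [[-4, -2], [10·s·t, 5·s^2 + 6·t]].
At the point, J = [[-4.0000, -2.0000], [25.0000, 37.2500]] (det J = -99.0000).
Solving J·Δ = −F gives Δ = (-5.7045, 2.9091).
Then the next iterate is (s, t)₁ = (-3.2045, 3.9091).
Re-evaluating at (-3.2045, 3.9091): F = (-0.0002, 246.552415), so ‖F‖₂ = 246.5524.

246.5524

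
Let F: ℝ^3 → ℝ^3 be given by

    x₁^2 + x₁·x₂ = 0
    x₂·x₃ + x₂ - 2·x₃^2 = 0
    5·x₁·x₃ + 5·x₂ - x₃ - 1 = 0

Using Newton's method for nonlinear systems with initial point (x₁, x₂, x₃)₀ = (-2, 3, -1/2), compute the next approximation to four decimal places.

At (-2, 3, -1/2): F = (-2.0000, 1.0000, 19.5000).
Jacobian J = [[2·x₁ + x₂, x₁, 0], [0, x₃ + 1, x₂ - 4·x₃], [5·x₃, 5, 5·x₁ - 1]].
At the point, J = [[-1.0000, -2.0000, 0.0000], [0.0000, 0.5000, 5.0000], [-2.5000, 5.0000, -11.0000]] (det J = 55.5000).
Solving J·Δ = −F gives Δ = (2.8108, -2.4054, 0.0405).
Then the next iterate is (x₁, x₂, x₃)₁ = (0.8108, 0.5946, -0.4595).

(0.8108, 0.5946, -0.4595)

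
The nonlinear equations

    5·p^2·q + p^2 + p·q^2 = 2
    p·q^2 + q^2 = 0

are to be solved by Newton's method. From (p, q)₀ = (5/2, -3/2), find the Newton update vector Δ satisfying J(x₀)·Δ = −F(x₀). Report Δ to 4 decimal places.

(-0.7626, 0.5866)

At (5/2, -3/2): F = (-37.0000, 7.8750).
Jacobian J = [[10·p·q + 2·p + q^2, 5·p^2 + 2·p·q], [q^2, 2·p·q + 2·q]].
At the point, J = [[-30.2500, 23.7500], [2.2500, -10.5000]] (det J = 264.1875).
Solving J·Δ = −F gives Δ = (-0.7626, 0.5866).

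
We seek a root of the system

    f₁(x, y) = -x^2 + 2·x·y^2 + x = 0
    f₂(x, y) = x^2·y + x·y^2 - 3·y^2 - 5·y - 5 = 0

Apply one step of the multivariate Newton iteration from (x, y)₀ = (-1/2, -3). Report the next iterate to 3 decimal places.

At (-1/2, -3): F = (-9.750, -22.250).
Jacobian J = [[-2·x + 2·y^2 + 1, 4·x·y], [2·x·y + y^2, x^2 + 2·x·y - 6·y - 5]].
At the point, J = [[20.000, 6.000], [12.000, 16.250]] (det J = 253.000).
Solving J·Δ = −F gives Δ = (0.099, 1.296).
Then the next iterate is (x, y)₁ = (-0.401, -1.704).

(-0.401, -1.704)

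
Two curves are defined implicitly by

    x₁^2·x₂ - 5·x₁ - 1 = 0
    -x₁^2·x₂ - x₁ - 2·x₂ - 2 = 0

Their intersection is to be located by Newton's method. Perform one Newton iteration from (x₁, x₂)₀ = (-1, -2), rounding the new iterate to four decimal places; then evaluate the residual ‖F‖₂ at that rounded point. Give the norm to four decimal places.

4.5879

At (-1, -2): F = (2.0000, 5.0000).
Jacobian J = [[2·x₁·x₂ - 5, x₁^2], [-2·x₁·x₂ - 1, -x₁^2 - 2]].
At the point, J = [[-1.0000, 1.0000], [-5.0000, -3.0000]] (det J = 8.0000).
Solving J·Δ = −F gives Δ = (1.3750, -0.6250).
Then the next iterate is (x₁, x₂)₁ = (0.3750, -2.6250).
Re-evaluating at (0.3750, -2.6250): F = (-3.244141, 3.244141), so ‖F‖₂ = 4.5879.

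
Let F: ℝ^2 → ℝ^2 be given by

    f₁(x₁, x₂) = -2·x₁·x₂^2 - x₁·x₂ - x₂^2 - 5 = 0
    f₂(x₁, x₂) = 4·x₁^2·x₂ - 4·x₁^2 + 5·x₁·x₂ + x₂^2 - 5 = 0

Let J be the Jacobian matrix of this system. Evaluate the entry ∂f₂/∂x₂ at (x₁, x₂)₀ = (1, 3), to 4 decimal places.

15.0000

∂f₂/∂x₂ = 4·x₁^2 + 5·x₁ + 2·x₂.
At (1, 3) this is 15.0000.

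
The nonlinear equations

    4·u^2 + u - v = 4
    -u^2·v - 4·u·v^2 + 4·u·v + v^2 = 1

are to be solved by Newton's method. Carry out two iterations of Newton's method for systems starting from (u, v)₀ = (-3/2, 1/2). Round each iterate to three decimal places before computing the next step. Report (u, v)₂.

At (-3/2, 1/2): F = (3.000, -3.375).
Jacobian J = [[8·u + 1, -1], [-2·u·v - 4·v^2 + 4·v, -u^2 - 8·u·v + 4·u + 2·v]].
At the point, J = [[-11.000, -1.000], [2.500, -1.250]] (det J = 16.250).
Solving J·Δ = −F gives Δ = (0.438, -1.823).
Then the next iterate is (u, v)₁ = (-1.062, -1.323).
Round to (-1.062, -1.323) and repeat: F = (0.77238, 15.29797), J = [[-7.496, -1.000], [-15.10337, -19.26205]].
Δ = (-0.003, 0.797), so (u, v)₂ = (-1.065, -0.526).

(-1.065, -0.526)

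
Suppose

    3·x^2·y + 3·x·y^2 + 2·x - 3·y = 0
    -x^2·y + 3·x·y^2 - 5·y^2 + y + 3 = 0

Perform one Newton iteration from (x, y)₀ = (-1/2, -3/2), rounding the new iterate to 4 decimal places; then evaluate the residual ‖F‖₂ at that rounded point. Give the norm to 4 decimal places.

At (-1/2, -3/2): F = (-1.0000, -12.7500).
Jacobian J = [[6·x·y + 3·y^2 + 2, 3·x^2 + 6·x·y - 3], [-2·x·y + 3·y^2, -x^2 + 6·x·y - 10·y + 1]].
At the point, J = [[13.2500, 2.2500], [5.2500, 20.2500]] (det J = 256.5000).
Solving J·Δ = −F gives Δ = (-0.0329, 0.6382).
Then the next iterate is (x, y)₁ = (-0.5329, -0.8618).
Re-evaluating at (-0.5329, -0.8618): F = (-0.401961, -2.517913), so ‖F‖₂ = 2.5498.

2.5498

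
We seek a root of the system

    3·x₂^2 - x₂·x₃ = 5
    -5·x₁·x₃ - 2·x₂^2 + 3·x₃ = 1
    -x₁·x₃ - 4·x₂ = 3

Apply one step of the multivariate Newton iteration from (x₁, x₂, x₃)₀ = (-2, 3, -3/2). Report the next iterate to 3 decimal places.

(15.240, 0.164, -11.103)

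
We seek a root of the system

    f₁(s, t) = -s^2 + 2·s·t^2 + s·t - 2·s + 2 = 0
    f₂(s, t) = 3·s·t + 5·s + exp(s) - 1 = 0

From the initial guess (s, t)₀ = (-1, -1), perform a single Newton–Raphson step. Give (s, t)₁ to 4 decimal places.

(-0.8123, -1.7292)

At (-1, -1): F = (2.0000, -2.632121).
Jacobian J = [[-2·s + 2·t^2 + t - 2, 4·s·t + s], [3·t + exp(s) + 5, 3·s]].
At the point, J = [[1.0000, 3.0000], [2.367879, -3.0000]] (det J = -10.103638).
Solving J·Δ = −F gives Δ = (0.1877, -0.7292).
Then the next iterate is (s, t)₁ = (-0.8123, -1.7292).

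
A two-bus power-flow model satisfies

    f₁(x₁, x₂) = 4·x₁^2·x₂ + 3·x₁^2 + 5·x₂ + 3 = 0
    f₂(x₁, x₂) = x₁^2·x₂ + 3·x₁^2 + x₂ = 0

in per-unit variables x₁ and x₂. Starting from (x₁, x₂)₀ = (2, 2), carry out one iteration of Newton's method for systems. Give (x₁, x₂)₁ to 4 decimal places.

(1.1150, 1.1400)

At (2, 2): F = (57.0000, 22.0000).
Jacobian J = [[8·x₁·x₂ + 6·x₁, 4·x₁^2 + 5], [2·x₁·x₂ + 6·x₁, x₁^2 + 1]].
At the point, J = [[44.0000, 21.0000], [20.0000, 5.0000]] (det J = -200.0000).
Solving J·Δ = −F gives Δ = (-0.8850, -0.8600).
Then the next iterate is (x₁, x₂)₁ = (1.1150, 1.1400).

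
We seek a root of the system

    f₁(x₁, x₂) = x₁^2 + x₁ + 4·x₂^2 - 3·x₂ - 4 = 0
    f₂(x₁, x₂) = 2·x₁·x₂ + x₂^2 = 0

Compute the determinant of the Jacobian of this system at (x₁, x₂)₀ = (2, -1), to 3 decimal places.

J = [[2·x₁ + 1, 8·x₂ - 3], [2·x₂, 2·x₁ + 2·x₂]].
At the point, J = [[5.000, -11.000], [-2.000, 2.000]].
det J = -12.000.

-12.000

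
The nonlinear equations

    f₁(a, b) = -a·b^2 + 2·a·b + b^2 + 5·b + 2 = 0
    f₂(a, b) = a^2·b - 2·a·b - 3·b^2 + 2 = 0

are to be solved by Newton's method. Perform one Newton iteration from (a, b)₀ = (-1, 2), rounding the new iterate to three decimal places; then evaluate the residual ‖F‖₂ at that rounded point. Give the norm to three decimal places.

5.221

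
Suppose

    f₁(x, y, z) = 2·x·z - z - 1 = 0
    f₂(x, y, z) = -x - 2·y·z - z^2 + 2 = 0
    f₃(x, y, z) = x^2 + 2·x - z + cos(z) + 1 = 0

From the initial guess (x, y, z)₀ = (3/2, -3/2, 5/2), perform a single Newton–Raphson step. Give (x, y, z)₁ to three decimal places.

At (3/2, -3/2, 5/2): F = (4.000, 1.750, 2.94886).
Jacobian J = [[2·z, 0, 2·x - 1], [-1, -2·z, -2·y - 2·z], [2·x + 2, 0, -sin(z) - 1]].
At the point, J = [[5.000, 0.000, 2.000], [-1.000, -5.000, -2.000], [5.000, 0.000, -1.59847]] (det J = 89.96180).
Solving J·Δ = −F gives Δ = (-0.683, 0.603, -0.292).
Then the next iterate is (x, y, z)₁ = (0.817, -0.897, 2.208).

(0.817, -0.897, 2.208)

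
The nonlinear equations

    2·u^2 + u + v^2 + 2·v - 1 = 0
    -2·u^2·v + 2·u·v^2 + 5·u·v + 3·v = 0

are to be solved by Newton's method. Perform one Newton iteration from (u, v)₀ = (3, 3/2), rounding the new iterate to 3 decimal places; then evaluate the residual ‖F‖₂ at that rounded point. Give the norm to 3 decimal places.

6.092

At (3, 3/2): F = (25.250, 13.500).
Jacobian J = [[4·u + 1, 2·v + 2], [-4·u·v + 2·v^2 + 5·v, -2·u^2 + 4·u·v + 5·u + 3]].
At the point, J = [[13.000, 5.000], [-6.000, 18.000]] (det J = 264.000).
Solving J·Δ = −F gives Δ = (-1.466, -1.239).
Then the next iterate is (u, v)₁ = (1.534, 0.261).
Re-evaluating at (1.534, 0.261): F = (5.83043, 1.76552), so ‖F‖₂ = 6.092.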